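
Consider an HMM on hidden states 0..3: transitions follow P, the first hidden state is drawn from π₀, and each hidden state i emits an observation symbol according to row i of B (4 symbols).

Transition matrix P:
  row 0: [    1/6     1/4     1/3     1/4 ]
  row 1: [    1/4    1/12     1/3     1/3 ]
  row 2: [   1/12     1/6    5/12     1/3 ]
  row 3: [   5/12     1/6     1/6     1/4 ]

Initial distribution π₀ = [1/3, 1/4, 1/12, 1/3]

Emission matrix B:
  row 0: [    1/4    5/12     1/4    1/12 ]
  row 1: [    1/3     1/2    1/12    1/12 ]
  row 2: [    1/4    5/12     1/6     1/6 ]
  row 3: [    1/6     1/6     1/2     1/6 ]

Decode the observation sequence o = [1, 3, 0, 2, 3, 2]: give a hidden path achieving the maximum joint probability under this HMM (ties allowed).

t=0: δ = [1.389e-01, 1.250e-01, 3.472e-02, 5.556e-02]  (obs o_0=1)
t=1: δ = [2.604e-03, 2.894e-03, 7.716e-03, 6.944e-03]  ψ = [1, 0, 0, 1]  (obs o_1=3)
t=2: δ = [7.234e-04, 4.287e-04, 8.038e-04, 4.287e-04]  ψ = [3, 2, 2, 2]  (obs o_2=0)
t=3: δ = [4.465e-05, 1.507e-05, 5.582e-05, 1.340e-04]  ψ = [3, 0, 2, 2]  (obs o_3=2)
t=4: δ = [4.651e-06, 1.861e-06, 3.876e-06, 5.582e-06]  ψ = [3, 3, 2, 3]  (obs o_4=3)
t=5: δ = [5.814e-07, 9.690e-08, 2.692e-07, 6.977e-07]  ψ = [3, 0, 2, 3]  (obs o_5=2)
backtrack: best end state = 3; path = [0, 2, 2, 3, 3, 3]

path = [0, 2, 2, 3, 3, 3]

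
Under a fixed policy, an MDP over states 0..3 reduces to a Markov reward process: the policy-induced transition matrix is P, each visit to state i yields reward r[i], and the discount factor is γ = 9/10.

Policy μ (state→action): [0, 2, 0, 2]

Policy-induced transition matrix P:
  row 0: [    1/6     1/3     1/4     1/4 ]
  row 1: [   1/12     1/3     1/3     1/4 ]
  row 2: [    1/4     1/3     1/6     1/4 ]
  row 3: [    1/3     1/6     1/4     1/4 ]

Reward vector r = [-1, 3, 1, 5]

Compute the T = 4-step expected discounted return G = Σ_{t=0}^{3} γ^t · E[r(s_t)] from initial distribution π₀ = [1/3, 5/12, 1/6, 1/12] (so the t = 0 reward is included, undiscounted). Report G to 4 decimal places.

G = 6.9331

t=0: π = [0.3333, 0.4167, 0.1667, 0.0833], E[r] = 1.5000, γ^t·E[r] = 1.500000, running G = 1.500000
t=1: π = [0.1597, 0.3194, 0.2708, 0.2500], E[r] = 2.3194, γ^t·E[r] = 2.087500, running G = 3.587500
t=2: π = [0.2043, 0.2917, 0.2541, 0.2500], E[r] = 2.1748, γ^t·E[r] = 1.761563, running G = 5.349063
t=3: π = [0.2052, 0.2917, 0.2531, 0.2500], E[r] = 2.1729, γ^t·E[r] = 1.584070, running G = 6.933133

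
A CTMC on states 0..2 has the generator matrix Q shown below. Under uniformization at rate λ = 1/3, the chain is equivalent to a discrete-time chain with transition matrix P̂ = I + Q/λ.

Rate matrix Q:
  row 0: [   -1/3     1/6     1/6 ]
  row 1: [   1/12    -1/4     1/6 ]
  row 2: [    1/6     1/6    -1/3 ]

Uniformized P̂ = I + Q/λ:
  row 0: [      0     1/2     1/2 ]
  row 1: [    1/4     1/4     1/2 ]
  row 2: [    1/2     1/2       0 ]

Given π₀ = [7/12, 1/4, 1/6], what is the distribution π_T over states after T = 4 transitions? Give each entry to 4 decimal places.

π = [0.2777, 0.3994, 0.3229]

t=0: π = [0.5833, 0.2500, 0.1667]
t=1: π = [0.1458, 0.4375, 0.4167]
t=2: π = [0.3177, 0.3906, 0.2917]
t=3: π = [0.2435, 0.4023, 0.3542]
t=4: π = [0.2777, 0.3994, 0.3229]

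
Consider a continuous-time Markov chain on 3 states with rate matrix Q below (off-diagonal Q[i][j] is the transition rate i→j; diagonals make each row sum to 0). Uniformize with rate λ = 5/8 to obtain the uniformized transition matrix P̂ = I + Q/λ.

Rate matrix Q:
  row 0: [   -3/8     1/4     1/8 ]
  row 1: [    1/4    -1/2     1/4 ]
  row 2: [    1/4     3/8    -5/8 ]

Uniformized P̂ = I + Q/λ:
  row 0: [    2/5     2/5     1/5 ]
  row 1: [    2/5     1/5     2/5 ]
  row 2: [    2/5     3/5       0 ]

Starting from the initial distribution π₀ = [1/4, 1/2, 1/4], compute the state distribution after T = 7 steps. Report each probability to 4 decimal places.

π = [0.4000, 0.3713, 0.2287]

t=0: π = [0.2500, 0.5000, 0.2500]
t=1: π = [0.4000, 0.3500, 0.2500]
t=2: π = [0.4000, 0.3800, 0.2200]
t=3: π = [0.4000, 0.3680, 0.2320]
t=4: π = [0.4000, 0.3728, 0.2272]
t=5: π = [0.4000, 0.3709, 0.2291]
t=6: π = [0.4000, 0.3716, 0.2284]
t=7: π = [0.4000, 0.3713, 0.2287]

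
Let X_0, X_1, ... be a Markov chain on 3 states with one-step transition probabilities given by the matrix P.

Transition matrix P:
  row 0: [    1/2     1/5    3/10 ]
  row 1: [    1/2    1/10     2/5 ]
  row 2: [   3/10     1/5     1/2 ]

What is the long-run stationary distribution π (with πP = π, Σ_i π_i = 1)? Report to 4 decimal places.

Balance equations π_j = Σ_i π_i·P[i][j]:
  π_0 = 1/2·π_0 + 1/2·π_1 + 3/10·π_2
  π_1 = 1/5·π_0 + 1/10·π_1 + 1/5·π_2
  normalize: π_0 + π_1 + π_2 = 1
Solving the linear system gives exactly π = [37/88, 2/11, 35/88].

π = [0.4205, 0.1818, 0.3977]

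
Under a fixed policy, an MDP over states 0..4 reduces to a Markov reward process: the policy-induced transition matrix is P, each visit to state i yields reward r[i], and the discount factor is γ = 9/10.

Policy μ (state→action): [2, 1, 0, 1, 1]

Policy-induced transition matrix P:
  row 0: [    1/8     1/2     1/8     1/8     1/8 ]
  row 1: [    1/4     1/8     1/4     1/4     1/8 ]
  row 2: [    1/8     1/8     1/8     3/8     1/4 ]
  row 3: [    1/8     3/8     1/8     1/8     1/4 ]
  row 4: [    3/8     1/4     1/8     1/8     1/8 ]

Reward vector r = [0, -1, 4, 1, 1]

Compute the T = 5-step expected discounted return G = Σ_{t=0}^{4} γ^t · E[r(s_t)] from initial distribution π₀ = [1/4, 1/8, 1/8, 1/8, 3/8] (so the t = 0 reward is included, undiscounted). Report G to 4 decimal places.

t=0: π = [0.2500, 0.1250, 0.1250, 0.1250, 0.3750], E[r] = 0.8750, γ^t·E[r] = 0.875000, running G = 0.875000
t=1: π = [0.2344, 0.2969, 0.1406, 0.1719, 0.1563], E[r] = 0.5938, γ^t·E[r] = 0.534375, running G = 1.409375
t=2: π = [0.2012, 0.2754, 0.1621, 0.1973, 0.1641], E[r] = 0.7344, γ^t·E[r] = 0.594844, running G = 2.004219
t=3: π = [0.2004, 0.2703, 0.1594, 0.2000, 0.1699], E[r] = 0.7373, γ^t·E[r] = 0.537495, running G = 2.541714
t=4: π = [0.2013, 0.2714, 0.1588, 0.1986, 0.1699], E[r] = 0.7323, γ^t·E[r] = 0.480462, running G = 3.022176

G = 3.0222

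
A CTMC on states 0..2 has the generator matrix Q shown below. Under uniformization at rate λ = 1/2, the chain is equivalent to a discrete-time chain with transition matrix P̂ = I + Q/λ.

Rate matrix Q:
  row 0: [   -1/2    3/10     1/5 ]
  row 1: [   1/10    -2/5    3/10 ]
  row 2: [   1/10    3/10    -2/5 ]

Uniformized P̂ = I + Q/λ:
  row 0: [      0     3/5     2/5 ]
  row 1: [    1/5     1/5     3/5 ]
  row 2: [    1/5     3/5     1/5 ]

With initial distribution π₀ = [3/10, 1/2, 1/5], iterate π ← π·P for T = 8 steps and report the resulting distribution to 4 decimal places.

t=0: π = [0.3000, 0.5000, 0.2000]
t=1: π = [0.1400, 0.4000, 0.4600]
t=2: π = [0.1720, 0.4400, 0.3880]
t=3: π = [0.1656, 0.4240, 0.4104]
t=4: π = [0.1669, 0.4304, 0.4027]
t=5: π = [0.1666, 0.4278, 0.4055]
t=6: π = [0.1667, 0.4289, 0.4045]
t=7: π = [0.1667, 0.4285, 0.4049]
t=8: π = [0.1667, 0.4286, 0.4047]

π = [0.1667, 0.4286, 0.4047]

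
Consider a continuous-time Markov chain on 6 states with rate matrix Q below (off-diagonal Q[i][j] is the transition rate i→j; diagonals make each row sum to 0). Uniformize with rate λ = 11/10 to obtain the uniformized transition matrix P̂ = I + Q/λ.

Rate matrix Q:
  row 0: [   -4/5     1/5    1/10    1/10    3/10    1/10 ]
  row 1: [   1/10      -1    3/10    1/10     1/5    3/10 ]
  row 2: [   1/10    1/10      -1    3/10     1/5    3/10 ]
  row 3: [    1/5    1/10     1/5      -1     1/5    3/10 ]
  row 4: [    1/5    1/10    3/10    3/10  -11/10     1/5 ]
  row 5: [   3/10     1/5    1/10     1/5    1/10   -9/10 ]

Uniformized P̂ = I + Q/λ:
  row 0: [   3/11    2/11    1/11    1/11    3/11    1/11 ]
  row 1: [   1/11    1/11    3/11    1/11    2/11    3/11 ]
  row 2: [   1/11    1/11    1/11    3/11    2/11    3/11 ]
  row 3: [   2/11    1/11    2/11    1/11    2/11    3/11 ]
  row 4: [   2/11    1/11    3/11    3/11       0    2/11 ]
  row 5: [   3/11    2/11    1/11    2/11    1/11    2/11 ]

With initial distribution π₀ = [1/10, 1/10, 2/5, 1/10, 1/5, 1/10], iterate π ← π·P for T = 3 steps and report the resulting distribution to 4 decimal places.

t=0: π = [0.1000, 0.1000, 0.4000, 0.1000, 0.2000, 0.1000]
t=1: π = [0.1545, 0.1091, 0.1545, 0.2091, 0.1455, 0.2273]
t=2: π = [0.1926, 0.1256, 0.1562, 0.1661, 0.1488, 0.2107]
t=3: π = [0.1929, 0.1276, 0.1559, 0.1655, 0.1531, 0.2050]

π = [0.1929, 0.1276, 0.1559, 0.1655, 0.1531, 0.2050]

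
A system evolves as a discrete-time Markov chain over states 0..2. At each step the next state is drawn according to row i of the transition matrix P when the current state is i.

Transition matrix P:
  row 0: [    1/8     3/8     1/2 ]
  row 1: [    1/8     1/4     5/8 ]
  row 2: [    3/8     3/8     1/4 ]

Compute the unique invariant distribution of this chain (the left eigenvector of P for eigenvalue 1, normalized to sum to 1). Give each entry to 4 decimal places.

Balance equations π_j = Σ_i π_i·P[i][j]:
  π_0 = 1/8·π_0 + 1/8·π_1 + 3/8·π_2
  π_1 = 3/8·π_0 + 1/4·π_1 + 3/8·π_2
  normalize: π_0 + π_1 + π_2 = 1
Solving the linear system gives exactly π = [7/30, 1/3, 13/30].

π = [0.2333, 0.3333, 0.4333]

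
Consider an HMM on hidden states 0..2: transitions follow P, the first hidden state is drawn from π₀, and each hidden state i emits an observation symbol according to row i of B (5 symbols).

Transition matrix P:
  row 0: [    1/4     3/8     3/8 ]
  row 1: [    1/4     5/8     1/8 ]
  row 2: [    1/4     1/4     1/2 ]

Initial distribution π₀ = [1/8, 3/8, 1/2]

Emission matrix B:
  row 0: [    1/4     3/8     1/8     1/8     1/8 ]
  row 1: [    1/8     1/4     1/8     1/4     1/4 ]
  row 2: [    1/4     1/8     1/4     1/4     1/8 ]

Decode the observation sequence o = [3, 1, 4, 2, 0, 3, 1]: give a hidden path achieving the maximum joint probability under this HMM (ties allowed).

t=0: δ = [1.562e-02, 9.375e-02, 1.250e-01]  (obs o_0=3)
t=1: δ = [1.172e-02, 1.465e-02, 7.812e-03]  ψ = [2, 1, 2]  (obs o_1=1)
t=2: δ = [4.578e-04, 2.289e-03, 5.493e-04]  ψ = [1, 1, 0]  (obs o_2=4)
t=3: δ = [7.153e-05, 1.788e-04, 7.153e-05]  ψ = [1, 1, 1]  (obs o_3=2)
t=4: δ = [1.118e-05, 1.397e-05, 8.941e-06]  ψ = [1, 1, 2]  (obs o_4=0)
t=5: δ = [4.366e-07, 2.183e-06, 1.118e-06]  ψ = [1, 1, 2]  (obs o_5=3)
t=6: δ = [2.046e-07, 3.411e-07, 6.985e-08]  ψ = [1, 1, 2]  (obs o_6=1)
backtrack: best end state = 1; path = [1, 1, 1, 1, 1, 1, 1]

path = [1, 1, 1, 1, 1, 1, 1]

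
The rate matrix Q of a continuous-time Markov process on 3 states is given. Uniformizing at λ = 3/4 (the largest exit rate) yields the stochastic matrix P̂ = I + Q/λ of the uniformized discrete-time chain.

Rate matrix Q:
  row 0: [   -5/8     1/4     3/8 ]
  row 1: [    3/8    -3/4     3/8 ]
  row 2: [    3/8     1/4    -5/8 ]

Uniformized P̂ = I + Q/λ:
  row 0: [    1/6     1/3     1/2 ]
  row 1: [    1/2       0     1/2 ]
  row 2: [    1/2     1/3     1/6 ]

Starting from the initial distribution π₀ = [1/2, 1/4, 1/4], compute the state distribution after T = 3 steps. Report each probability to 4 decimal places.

t=0: π = [0.5000, 0.2500, 0.2500]
t=1: π = [0.3333, 0.2500, 0.4167]
t=2: π = [0.3889, 0.2500, 0.3611]
t=3: π = [0.3704, 0.2500, 0.3796]

π = [0.3704, 0.2500, 0.3796]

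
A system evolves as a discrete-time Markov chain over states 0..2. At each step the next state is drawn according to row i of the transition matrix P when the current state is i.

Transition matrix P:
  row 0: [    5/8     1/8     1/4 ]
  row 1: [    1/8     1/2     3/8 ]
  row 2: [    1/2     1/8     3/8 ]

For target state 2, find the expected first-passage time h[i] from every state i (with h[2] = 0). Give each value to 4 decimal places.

h = [3.6364, 2.9091, 0.0000]

First-step conditioning: h[2] = 0; for i ≠ 2, h[i] = 1 + Σ_k P[i][k]·h[k].
  h[0] = 1 + 5/8·h[0] + 1/8·h[1]
  h[1] = 1 + 1/8·h[0] + 1/2·h[1]
Solving the 2×2 linear system over states ≠ 2 gives exactly h = [40/11, 32/11, 0] (h[2] = 0 is the target).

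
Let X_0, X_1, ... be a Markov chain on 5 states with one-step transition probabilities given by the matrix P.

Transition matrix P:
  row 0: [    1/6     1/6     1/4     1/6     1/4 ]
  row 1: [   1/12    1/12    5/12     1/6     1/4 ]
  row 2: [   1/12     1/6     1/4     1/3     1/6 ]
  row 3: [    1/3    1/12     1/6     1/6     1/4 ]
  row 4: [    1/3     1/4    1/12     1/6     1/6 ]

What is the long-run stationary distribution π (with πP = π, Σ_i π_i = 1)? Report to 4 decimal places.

π = [0.2048, 0.1546, 0.2232, 0.2039, 0.2136]

Balance equations π_j = Σ_i π_i·P[i][j]:
  π_0 = 1/6·π_0 + 1/12·π_1 + 1/12·π_2 + 1/3·π_3 + 1/3·π_4
  π_1 = 1/6·π_0 + 1/12·π_1 + 1/6·π_2 + 1/12·π_3 + 1/4·π_4
  π_2 = 1/4·π_0 + 5/12·π_1 + 1/4·π_2 + 1/6·π_3 + 1/12·π_4
  π_3 = 1/6·π_0 + 1/6·π_1 + 1/3·π_2 + 1/6·π_3 + 1/6·π_4
  normalize: π_0 + π_1 + π_2 + π_3 + π_4 = 1
Solving the linear system gives exactly π = [834/4073, 1889/12219, 909/4073, 2491/12219, 870/4073].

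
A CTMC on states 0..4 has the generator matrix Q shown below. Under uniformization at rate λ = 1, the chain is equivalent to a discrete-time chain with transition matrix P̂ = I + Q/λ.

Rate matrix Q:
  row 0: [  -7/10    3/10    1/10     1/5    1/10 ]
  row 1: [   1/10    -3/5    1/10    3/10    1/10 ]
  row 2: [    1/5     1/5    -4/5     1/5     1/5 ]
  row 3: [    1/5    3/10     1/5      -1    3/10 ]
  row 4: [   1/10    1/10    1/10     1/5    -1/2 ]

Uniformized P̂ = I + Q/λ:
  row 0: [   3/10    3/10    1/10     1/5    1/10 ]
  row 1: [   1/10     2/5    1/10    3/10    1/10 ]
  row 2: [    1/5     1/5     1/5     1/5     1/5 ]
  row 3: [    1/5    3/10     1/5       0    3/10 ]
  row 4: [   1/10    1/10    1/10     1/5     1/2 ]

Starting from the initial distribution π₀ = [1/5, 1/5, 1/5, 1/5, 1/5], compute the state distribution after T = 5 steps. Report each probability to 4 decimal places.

π = [0.1651, 0.2630, 0.1321, 0.1886, 0.2512]

t=0: π = [0.2000, 0.2000, 0.2000, 0.2000, 0.2000]
t=1: π = [0.1800, 0.2600, 0.1400, 0.1800, 0.2400]
t=2: π = [0.1680, 0.2640, 0.1320, 0.1900, 0.2460]
t=3: π = [0.1658, 0.2640, 0.1322, 0.1884, 0.2496]
t=4: π = [0.1652, 0.2633, 0.1321, 0.1887, 0.2507]
t=5: π = [0.1651, 0.2630, 0.1321, 0.1886, 0.2512]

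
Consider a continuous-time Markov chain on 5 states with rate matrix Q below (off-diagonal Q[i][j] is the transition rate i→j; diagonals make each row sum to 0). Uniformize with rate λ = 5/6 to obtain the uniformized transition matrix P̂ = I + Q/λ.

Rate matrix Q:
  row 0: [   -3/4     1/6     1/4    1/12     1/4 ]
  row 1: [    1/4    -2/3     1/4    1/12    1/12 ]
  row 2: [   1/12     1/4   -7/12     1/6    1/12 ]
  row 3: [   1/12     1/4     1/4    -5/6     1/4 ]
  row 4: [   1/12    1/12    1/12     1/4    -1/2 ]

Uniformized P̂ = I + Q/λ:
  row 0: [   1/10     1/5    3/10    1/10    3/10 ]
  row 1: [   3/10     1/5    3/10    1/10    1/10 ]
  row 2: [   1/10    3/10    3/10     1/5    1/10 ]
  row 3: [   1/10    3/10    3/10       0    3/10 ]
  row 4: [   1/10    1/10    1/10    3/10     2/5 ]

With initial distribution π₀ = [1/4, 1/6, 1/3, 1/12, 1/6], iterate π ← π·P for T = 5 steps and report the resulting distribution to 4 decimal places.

t=0: π = [0.2500, 0.1667, 0.3333, 0.0833, 0.1667]
t=1: π = [0.1333, 0.2250, 0.2667, 0.1583, 0.2167]
t=2: π = [0.1450, 0.2208, 0.2567, 0.1542, 0.2233]
t=3: π = [0.1442, 0.2188, 0.2553, 0.1549, 0.2268]
t=4: π = [0.1438, 0.2183, 0.2546, 0.1554, 0.2279]
t=5: π = [0.1437, 0.2182, 0.2544, 0.1555, 0.2282]

π = [0.1437, 0.2182, 0.2544, 0.1555, 0.2282]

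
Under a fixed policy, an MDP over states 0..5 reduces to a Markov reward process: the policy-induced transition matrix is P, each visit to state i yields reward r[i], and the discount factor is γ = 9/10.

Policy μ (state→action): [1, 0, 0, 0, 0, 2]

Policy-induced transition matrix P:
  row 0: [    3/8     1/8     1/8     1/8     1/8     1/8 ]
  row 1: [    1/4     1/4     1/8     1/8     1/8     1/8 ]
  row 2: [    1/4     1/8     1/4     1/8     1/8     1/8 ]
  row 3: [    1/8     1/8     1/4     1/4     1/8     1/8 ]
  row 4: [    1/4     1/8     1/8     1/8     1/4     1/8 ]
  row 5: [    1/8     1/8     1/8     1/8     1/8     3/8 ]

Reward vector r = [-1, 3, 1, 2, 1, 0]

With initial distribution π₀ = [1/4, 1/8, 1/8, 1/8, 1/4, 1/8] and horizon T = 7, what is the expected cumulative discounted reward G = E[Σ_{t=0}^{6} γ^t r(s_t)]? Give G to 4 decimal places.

G = 4.0191

t=0: π = [0.2500, 0.1250, 0.1250, 0.1250, 0.2500, 0.1250], E[r] = 0.7500, γ^t·E[r] = 0.750000, running G = 0.750000
t=1: π = [0.2500, 0.1406, 0.1563, 0.1406, 0.1563, 0.1563], E[r] = 0.7656, γ^t·E[r] = 0.689063, running G = 1.439063
t=2: π = [0.2441, 0.1426, 0.1621, 0.1426, 0.1445, 0.1641], E[r] = 0.7754, γ^t·E[r] = 0.628066, running G = 2.067129
t=3: π = [0.2422, 0.1428, 0.1631, 0.1428, 0.1431, 0.1660], E[r] = 0.7781, γ^t·E[r] = 0.567218, running G = 2.634346
t=4: π = [0.2417, 0.1429, 0.1632, 0.1429, 0.1429, 0.1665], E[r] = 0.7787, γ^t·E[r] = 0.510916, running G = 3.145263
t=5: π = [0.2415, 0.1429, 0.1633, 0.1429, 0.1429, 0.1666], E[r] = 0.7789, γ^t·E[r] = 0.459912, running G = 3.605175
t=6: π = [0.2415, 0.1429, 0.1633, 0.1429, 0.1429, 0.1667], E[r] = 0.7789, γ^t·E[r] = 0.413940, running G = 4.019115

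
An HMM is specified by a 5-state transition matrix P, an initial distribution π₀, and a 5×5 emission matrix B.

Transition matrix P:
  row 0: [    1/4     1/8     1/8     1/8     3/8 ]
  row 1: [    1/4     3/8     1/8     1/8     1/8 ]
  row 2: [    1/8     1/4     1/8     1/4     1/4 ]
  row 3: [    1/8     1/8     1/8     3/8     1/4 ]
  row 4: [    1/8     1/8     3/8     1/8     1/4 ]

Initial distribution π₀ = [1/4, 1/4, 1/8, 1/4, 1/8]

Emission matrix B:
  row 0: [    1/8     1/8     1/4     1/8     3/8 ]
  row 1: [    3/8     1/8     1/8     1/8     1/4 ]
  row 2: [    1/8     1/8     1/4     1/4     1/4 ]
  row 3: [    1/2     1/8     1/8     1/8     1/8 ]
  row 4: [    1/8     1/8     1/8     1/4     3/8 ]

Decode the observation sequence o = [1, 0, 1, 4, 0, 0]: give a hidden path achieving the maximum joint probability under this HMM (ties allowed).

path = [3, 3, 3, 3, 3, 3]

t=0: δ = [3.125e-02, 3.125e-02, 1.562e-02, 3.125e-02, 1.562e-02]  (obs o_0=1)
t=1: δ = [9.766e-04, 4.395e-03, 7.324e-04, 5.859e-03, 1.465e-03]  ψ = [0, 1, 4, 3, 0]  (obs o_1=0)
t=2: δ = [1.373e-04, 2.060e-04, 9.155e-05, 2.747e-04, 1.831e-04]  ψ = [1, 1, 3, 3, 3]  (obs o_2=1)
t=3: δ = [1.931e-05, 1.931e-05, 1.717e-05, 1.287e-05, 2.575e-05]  ψ = [1, 1, 4, 3, 3]  (obs o_3=4)
t=4: δ = [6.035e-07, 2.716e-06, 1.207e-06, 2.414e-06, 9.052e-07]  ψ = [0, 1, 4, 3, 0]  (obs o_4=0)
t=5: δ = [8.487e-08, 3.819e-07, 4.243e-08, 4.526e-07, 7.544e-08]  ψ = [1, 1, 1, 3, 3]  (obs o_5=0)
backtrack: best end state = 3; path = [3, 3, 3, 3, 3, 3]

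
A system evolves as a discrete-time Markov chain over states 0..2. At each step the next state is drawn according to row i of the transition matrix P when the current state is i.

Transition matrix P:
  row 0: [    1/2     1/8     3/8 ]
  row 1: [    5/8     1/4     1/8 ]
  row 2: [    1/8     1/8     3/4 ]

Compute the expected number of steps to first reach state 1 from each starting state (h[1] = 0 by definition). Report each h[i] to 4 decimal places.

h = [8.0000, 0.0000, 8.0000]

First-step conditioning: h[1] = 0; for i ≠ 1, h[i] = 1 + Σ_k P[i][k]·h[k].
  h[0] = 1 + 1/2·h[0] + 3/8·h[2]
  h[2] = 1 + 1/8·h[0] + 3/4·h[2]
Solving the 2×2 linear system over states ≠ 1 gives exactly h = [8, 0, 8] (h[1] = 0 is the target).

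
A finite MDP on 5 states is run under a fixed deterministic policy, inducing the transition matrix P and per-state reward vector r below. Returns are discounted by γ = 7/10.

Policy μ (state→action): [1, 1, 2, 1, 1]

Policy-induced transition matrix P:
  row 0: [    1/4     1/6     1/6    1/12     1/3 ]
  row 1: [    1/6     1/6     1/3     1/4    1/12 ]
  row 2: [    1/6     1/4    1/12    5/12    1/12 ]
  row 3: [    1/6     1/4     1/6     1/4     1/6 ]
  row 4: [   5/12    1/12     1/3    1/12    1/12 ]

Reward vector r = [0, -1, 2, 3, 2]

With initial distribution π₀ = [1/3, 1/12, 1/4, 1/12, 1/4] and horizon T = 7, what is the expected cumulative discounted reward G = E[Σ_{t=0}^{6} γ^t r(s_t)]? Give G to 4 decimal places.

G = 3.6077

t=0: π = [0.3333, 0.0833, 0.2500, 0.0833, 0.2500], E[r] = 1.1667, γ^t·E[r] = 1.166667, running G = 1.166667
t=1: π = [0.2569, 0.1736, 0.2014, 0.1944, 0.1736], E[r] = 1.1597, γ^t·E[r] = 0.811806, running G = 1.978472
t=2: π = [0.2315, 0.1852, 0.2078, 0.2118, 0.1638], E[r] = 1.1933, γ^t·E[r] = 0.584711, running G = 2.563183
t=3: π = [0.2269, 0.1880, 0.2075, 0.2188, 0.1589], E[r] = 1.2010, γ^t·E[r] = 0.411944, running G = 2.975127
t=4: π = [0.2253, 0.1890, 0.2072, 0.2203, 0.1583], E[r] = 1.2029, γ^t·E[r] = 0.288808, running G = 3.263935
t=5: π = [0.2250, 0.1891, 0.2073, 0.2206, 0.1580], E[r] = 1.2033, γ^t·E[r] = 0.202235, running G = 3.466170
t=6: π = [0.2249, 0.1892, 0.2072, 0.2207, 0.1580], E[r] = 1.2034, γ^t·E[r] = 0.141579, running G = 3.607749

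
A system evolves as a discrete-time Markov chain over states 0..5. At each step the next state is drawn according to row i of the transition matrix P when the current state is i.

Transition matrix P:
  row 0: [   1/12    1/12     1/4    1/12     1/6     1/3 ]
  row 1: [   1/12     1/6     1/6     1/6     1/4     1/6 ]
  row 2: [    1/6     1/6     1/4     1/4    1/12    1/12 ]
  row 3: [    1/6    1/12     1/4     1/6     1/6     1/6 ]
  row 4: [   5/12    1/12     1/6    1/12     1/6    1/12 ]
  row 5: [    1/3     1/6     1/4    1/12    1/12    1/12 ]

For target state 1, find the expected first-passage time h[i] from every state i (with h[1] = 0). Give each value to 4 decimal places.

First-step conditioning: h[1] = 0; for i ≠ 1, h[i] = 1 + Σ_k P[i][k]·h[k].
  h[0] = 1 + 1/12·h[0] + 1/4·h[2] + 1/12·h[3] + 1/6·h[4] + 1/3·h[5]
  h[2] = 1 + 1/6·h[0] + 1/4·h[2] + 1/4·h[3] + 1/12·h[4] + 1/12·h[5]
  h[3] = 1 + 1/6·h[0] + 1/4·h[2] + 1/6·h[3] + 1/6·h[4] + 1/6·h[5]
  h[4] = 1 + 5/12·h[0] + 1/6·h[2] + 1/12·h[3] + 1/6·h[4] + 1/12·h[5]
  h[5] = 1 + 1/3·h[0] + 1/4·h[2] + 1/12·h[3] + 1/12·h[4] + 1/12·h[5]
Solving the 5×5 linear system over states ≠ 1 gives exactly h = [23236/2737, 0, 3100/391, 23524/2737, 23760/2737, 21652/2737] (h[1] = 0 is the target).

h = [8.4896, 0.0000, 7.9284, 8.5948, 8.6810, 7.9109]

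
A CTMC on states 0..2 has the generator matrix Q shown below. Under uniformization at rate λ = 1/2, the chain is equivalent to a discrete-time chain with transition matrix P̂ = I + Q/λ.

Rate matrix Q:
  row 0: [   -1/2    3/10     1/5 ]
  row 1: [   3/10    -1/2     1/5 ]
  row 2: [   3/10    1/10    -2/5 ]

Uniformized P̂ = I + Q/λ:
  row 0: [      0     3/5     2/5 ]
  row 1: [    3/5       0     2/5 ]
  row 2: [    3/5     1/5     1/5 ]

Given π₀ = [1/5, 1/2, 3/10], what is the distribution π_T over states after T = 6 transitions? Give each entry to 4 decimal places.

t=0: π = [0.2000, 0.5000, 0.3000]
t=1: π = [0.4800, 0.1800, 0.3400]
t=2: π = [0.3120, 0.3560, 0.3320]
t=3: π = [0.4128, 0.2536, 0.3336]
t=4: π = [0.3523, 0.3144, 0.3333]
t=5: π = [0.3886, 0.2780, 0.3333]
t=6: π = [0.3668, 0.2998, 0.3333]

π = [0.3668, 0.2998, 0.3333]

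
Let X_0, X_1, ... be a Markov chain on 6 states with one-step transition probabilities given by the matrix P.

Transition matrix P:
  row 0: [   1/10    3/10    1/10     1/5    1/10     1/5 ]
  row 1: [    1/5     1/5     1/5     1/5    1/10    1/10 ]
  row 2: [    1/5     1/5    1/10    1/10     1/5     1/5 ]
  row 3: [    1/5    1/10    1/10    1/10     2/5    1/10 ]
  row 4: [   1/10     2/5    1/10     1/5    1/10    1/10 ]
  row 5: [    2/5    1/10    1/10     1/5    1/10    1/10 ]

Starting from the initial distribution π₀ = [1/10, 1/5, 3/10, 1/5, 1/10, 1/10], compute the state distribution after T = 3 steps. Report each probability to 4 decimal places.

π = [0.1918, 0.2198, 0.1229, 0.1707, 0.1639, 0.1309]

t=0: π = [0.1000, 0.2000, 0.3000, 0.2000, 0.1000, 0.1000]
t=1: π = [0.2000, 0.2000, 0.1200, 0.1500, 0.1900, 0.1400]
t=2: π = [0.1890, 0.2290, 0.1200, 0.1730, 0.1570, 0.1320]
t=3: π = [0.1918, 0.2198, 0.1229, 0.1707, 0.1639, 0.1309]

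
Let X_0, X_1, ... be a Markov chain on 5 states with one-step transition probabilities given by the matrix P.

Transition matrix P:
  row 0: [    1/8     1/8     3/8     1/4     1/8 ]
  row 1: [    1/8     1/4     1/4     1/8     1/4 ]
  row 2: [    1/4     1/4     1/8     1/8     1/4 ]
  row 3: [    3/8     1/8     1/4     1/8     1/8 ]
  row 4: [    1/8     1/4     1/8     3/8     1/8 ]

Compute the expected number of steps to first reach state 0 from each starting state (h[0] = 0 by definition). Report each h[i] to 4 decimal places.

First-step conditioning: h[0] = 0; for i ≠ 0, h[i] = 1 + Σ_k P[i][k]·h[k].
  h[1] = 1 + 1/4·h[1] + 1/4·h[2] + 1/8·h[3] + 1/4·h[4]
  h[2] = 1 + 1/4·h[1] + 1/8·h[2] + 1/8·h[3] + 1/4·h[4]
  h[3] = 1 + 1/8·h[1] + 1/4·h[2] + 1/8·h[3] + 1/8·h[4]
  h[4] = 1 + 1/4·h[1] + 1/8·h[2] + 3/8·h[3] + 1/8·h[4]
Solving the 4×4 linear system over states ≠ 0 gives exactly h = [0, 5328/1033, 4736/1033, 4024/1033, 5104/1033] (h[0] = 0 is the target).

h = [0.0000, 5.1578, 4.5847, 3.8955, 4.9409]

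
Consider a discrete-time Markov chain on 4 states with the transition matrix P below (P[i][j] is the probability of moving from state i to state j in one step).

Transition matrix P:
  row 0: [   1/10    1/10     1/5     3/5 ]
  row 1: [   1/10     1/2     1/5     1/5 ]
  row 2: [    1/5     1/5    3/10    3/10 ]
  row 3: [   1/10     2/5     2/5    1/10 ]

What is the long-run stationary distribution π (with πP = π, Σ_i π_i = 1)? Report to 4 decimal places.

π = [0.1279, 0.3399, 0.2786, 0.2536]

Balance equations π_j = Σ_i π_i·P[i][j]:
  π_0 = 1/10·π_0 + 1/10·π_1 + 1/5·π_2 + 1/10·π_3
  π_1 = 1/10·π_0 + 1/2·π_1 + 1/5·π_2 + 2/5·π_3
  π_2 = 1/5·π_0 + 1/5·π_1 + 3/10·π_2 + 2/5·π_3
  normalize: π_0 + π_1 + π_2 + π_3 = 1
Solving the linear system gives exactly π = [123/962, 327/962, 134/481, 122/481].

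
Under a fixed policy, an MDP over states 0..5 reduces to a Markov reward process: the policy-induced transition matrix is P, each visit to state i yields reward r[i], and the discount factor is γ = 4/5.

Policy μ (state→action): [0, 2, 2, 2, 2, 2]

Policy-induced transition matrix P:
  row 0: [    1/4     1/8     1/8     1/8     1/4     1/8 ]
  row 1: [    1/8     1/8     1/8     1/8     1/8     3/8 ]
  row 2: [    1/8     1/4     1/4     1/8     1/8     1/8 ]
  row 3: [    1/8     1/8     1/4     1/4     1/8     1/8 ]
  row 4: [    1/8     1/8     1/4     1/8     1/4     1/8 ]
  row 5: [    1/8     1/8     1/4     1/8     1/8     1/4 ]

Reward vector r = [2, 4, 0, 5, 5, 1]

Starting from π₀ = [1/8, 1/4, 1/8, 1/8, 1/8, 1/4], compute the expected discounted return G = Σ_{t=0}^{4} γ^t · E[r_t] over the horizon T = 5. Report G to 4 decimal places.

t=0: π = [0.1250, 0.2500, 0.1250, 0.1250, 0.1250, 0.2500], E[r] = 2.7500, γ^t·E[r] = 2.750000, running G = 2.750000
t=1: π = [0.1406, 0.1406, 0.2031, 0.1406, 0.1563, 0.2188], E[r] = 2.5469, γ^t·E[r] = 2.037500, running G = 4.787500
t=2: π = [0.1426, 0.1504, 0.2148, 0.1426, 0.1621, 0.1875], E[r] = 2.5977, γ^t·E[r] = 1.662500, running G = 6.450000
t=3: π = [0.1428, 0.1519, 0.2134, 0.1428, 0.1631, 0.1860], E[r] = 2.6086, γ^t·E[r] = 1.335625, running G = 7.785625
t=4: π = [0.1429, 0.1517, 0.2132, 0.1429, 0.1632, 0.1862], E[r] = 2.6091, γ^t·E[r] = 1.068675, running G = 8.854300

G = 8.8543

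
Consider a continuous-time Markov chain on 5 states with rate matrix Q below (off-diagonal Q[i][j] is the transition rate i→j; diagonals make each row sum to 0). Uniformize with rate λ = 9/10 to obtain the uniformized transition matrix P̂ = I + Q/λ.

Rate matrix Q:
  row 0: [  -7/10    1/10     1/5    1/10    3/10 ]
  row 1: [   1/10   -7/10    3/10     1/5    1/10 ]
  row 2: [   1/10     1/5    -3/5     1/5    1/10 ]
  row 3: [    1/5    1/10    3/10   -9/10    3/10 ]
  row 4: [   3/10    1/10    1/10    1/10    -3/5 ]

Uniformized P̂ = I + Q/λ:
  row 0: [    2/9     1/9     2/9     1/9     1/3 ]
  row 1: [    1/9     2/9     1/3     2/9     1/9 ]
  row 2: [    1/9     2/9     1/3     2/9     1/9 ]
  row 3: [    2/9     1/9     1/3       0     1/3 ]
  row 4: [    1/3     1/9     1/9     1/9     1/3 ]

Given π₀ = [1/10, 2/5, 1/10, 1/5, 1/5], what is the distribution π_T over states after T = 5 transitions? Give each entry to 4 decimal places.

π = [0.2028, 0.1573, 0.2574, 0.1415, 0.2410]

t=0: π = [0.1000, 0.4000, 0.1000, 0.2000, 0.2000]
t=1: π = [0.1889, 0.1667, 0.2778, 0.1444, 0.2222]
t=2: π = [0.1975, 0.1605, 0.2630, 0.1444, 0.2346]
t=3: π = [0.2012, 0.1582, 0.2593, 0.1421, 0.2392]
t=4: π = [0.2024, 0.1575, 0.2578, 0.1417, 0.2406]
t=5: π = [0.2028, 0.1573, 0.2574, 0.1415, 0.2410]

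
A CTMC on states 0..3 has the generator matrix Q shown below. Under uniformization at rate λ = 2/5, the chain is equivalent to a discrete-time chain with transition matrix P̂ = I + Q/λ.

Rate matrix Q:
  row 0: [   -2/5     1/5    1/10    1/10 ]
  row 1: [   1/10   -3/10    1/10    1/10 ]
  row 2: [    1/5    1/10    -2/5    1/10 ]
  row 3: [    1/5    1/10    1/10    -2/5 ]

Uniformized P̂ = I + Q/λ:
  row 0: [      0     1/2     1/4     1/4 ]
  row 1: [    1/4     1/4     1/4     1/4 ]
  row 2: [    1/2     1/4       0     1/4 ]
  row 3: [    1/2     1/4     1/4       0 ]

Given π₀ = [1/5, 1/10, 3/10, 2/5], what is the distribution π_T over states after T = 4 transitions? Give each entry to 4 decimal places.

π = [0.2750, 0.3238, 0.2004, 0.2008]

t=0: π = [0.2000, 0.1000, 0.3000, 0.4000]
t=1: π = [0.3750, 0.3000, 0.1750, 0.1500]
t=2: π = [0.2375, 0.3438, 0.2063, 0.2125]
t=3: π = [0.2953, 0.3094, 0.1984, 0.1969]
t=4: π = [0.2750, 0.3238, 0.2004, 0.2008]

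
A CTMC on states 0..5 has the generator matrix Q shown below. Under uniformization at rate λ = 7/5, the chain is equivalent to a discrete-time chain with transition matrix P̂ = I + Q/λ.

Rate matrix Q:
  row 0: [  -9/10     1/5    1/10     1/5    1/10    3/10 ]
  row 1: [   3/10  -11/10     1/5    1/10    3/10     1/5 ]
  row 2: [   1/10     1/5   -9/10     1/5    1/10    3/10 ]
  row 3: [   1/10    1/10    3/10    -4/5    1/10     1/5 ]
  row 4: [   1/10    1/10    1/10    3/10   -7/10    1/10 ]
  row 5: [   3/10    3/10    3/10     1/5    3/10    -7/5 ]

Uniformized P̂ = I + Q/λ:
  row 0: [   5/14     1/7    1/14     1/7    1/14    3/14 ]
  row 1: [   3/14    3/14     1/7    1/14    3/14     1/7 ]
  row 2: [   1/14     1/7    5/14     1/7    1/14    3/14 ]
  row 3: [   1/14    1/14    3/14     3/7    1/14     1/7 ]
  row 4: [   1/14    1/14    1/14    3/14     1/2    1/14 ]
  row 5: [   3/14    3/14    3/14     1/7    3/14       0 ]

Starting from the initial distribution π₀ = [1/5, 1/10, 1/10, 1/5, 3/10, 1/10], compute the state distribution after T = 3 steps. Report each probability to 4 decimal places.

π = [0.1519, 0.1316, 0.1786, 0.2088, 0.1964, 0.1328]

t=0: π = [0.2000, 0.1000, 0.1000, 0.2000, 0.3000, 0.1000]
t=1: π = [0.1571, 0.1214, 0.1500, 0.2143, 0.2286, 0.1286]
t=2: π = [0.1520, 0.1291, 0.1719, 0.2117, 0.2051, 0.1301]
t=3: π = [0.1519, 0.1316, 0.1786, 0.2088, 0.1964, 0.1328]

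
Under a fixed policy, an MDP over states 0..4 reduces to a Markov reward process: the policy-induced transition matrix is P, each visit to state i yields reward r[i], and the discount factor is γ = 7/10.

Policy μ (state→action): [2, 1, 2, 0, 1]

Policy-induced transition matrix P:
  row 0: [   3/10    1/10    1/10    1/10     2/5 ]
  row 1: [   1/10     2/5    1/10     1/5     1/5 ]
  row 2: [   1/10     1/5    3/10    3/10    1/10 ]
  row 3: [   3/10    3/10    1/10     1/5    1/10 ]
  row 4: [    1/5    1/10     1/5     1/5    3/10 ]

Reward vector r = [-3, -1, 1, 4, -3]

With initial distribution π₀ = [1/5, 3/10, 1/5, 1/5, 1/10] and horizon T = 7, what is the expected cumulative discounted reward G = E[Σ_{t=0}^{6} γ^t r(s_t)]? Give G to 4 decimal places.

G = -1.3284

t=0: π = [0.2000, 0.3000, 0.2000, 0.2000, 0.1000], E[r] = -0.2000, γ^t·E[r] = -0.200000, running G = -0.200000
t=1: π = [0.1900, 0.2500, 0.1500, 0.2000, 0.2100], E[r] = -0.5000, γ^t·E[r] = -0.350000, running G = -0.550000
t=2: π = [0.1990, 0.2300, 0.1510, 0.1960, 0.2240], E[r] = -0.5640, γ^t·E[r] = -0.276360, running G = -0.826360
t=3: π = [0.2014, 0.2233, 0.1526, 0.1952, 0.2275], E[r] = -0.5766, γ^t·E[r] = -0.197774, running G = -1.024134
t=4: π = [0.2021, 0.2213, 0.1533, 0.1951, 0.2283], E[r] = -0.5785, γ^t·E[r] = -0.138898, running G = -1.163032
t=5: π = [0.2023, 0.2207, 0.1535, 0.1951, 0.2284], E[r] = -0.5788, γ^t·E[r] = -0.097274, running G = -1.260305
t=6: π = [0.2023, 0.2206, 0.1535, 0.1951, 0.2284], E[r] = -0.5788, γ^t·E[r] = -0.068097, running G = -1.328403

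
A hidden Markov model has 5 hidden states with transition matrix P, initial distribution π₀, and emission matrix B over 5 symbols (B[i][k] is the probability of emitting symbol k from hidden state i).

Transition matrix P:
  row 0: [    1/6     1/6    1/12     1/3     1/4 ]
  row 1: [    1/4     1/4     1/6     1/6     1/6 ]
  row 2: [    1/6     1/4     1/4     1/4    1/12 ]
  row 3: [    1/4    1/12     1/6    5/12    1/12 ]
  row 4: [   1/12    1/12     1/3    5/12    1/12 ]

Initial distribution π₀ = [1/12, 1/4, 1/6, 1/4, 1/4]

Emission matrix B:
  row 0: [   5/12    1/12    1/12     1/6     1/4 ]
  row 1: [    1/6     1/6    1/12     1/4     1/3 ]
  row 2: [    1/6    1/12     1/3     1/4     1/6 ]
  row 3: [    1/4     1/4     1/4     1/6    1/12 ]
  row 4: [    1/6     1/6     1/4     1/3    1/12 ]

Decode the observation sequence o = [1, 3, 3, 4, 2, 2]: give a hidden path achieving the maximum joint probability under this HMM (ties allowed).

t=0: δ = [6.944e-03, 4.167e-02, 1.389e-02, 6.250e-02, 4.167e-02]  (obs o_0=1)
t=1: δ = [2.604e-03, 2.604e-03, 3.472e-03, 4.340e-03, 2.315e-03]  ψ = [3, 1, 4, 3, 1]  (obs o_1=3)
t=2: δ = [1.808e-04, 2.170e-04, 2.170e-04, 3.014e-04, 2.170e-04]  ψ = [3, 2, 2, 3, 0]  (obs o_2=3)
t=3: δ = [1.884e-05, 1.808e-05, 1.206e-05, 1.047e-05, 3.768e-06]  ψ = [3, 1, 4, 3, 0]  (obs o_3=4)
t=4: δ = [3.768e-07, 3.768e-07, 1.005e-06, 1.570e-06, 1.177e-06]  ψ = [1, 1, 1, 0, 0]  (obs o_4=2)
t=5: δ = [3.270e-08, 2.093e-08, 1.308e-07, 1.635e-07, 3.270e-08]  ψ = [3, 2, 4, 3, 3]  (obs o_5=2)
backtrack: best end state = 3; path = [3, 3, 3, 0, 3, 3]

path = [3, 3, 3, 0, 3, 3]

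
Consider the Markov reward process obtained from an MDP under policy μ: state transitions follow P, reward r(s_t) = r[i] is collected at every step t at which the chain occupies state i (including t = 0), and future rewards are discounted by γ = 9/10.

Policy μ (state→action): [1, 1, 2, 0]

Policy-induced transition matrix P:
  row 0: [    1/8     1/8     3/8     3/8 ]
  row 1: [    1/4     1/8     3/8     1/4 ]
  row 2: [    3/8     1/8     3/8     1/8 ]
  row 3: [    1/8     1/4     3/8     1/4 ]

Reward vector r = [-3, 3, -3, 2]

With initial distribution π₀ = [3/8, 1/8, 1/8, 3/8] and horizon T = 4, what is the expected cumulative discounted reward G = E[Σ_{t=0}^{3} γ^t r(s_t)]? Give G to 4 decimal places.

G = -2.2908

t=0: π = [0.3750, 0.1250, 0.1250, 0.3750], E[r] = -0.3750, γ^t·E[r] = -0.375000, running G = -0.375000
t=1: π = [0.1719, 0.1719, 0.3750, 0.2813], E[r] = -0.5625, γ^t·E[r] = -0.506250, running G = -0.881250
t=2: π = [0.2402, 0.1602, 0.3750, 0.2246], E[r] = -0.9160, γ^t·E[r] = -0.741973, running G = -1.623223
t=3: π = [0.2388, 0.1531, 0.3750, 0.2332], E[r] = -0.9158, γ^t·E[r] = -0.667597, running G = -2.290820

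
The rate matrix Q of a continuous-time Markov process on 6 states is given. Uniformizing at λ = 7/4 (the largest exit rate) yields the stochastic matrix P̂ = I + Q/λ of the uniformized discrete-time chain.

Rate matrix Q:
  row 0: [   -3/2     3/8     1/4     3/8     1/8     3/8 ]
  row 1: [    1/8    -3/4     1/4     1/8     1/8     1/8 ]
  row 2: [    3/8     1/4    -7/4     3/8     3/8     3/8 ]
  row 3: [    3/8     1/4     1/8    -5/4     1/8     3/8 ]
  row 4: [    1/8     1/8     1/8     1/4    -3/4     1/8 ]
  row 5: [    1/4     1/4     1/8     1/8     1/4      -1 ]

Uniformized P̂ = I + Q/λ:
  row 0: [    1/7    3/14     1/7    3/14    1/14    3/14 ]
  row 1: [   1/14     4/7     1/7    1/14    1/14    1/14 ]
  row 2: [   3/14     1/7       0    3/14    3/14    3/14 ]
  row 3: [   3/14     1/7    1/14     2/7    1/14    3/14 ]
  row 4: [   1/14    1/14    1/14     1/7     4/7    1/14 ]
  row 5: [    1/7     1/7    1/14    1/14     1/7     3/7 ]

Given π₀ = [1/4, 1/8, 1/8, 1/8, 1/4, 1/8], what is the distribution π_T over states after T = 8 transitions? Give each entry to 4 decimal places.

π = [0.1287, 0.2413, 0.0913, 0.1488, 0.1967, 0.1931]

t=0: π = [0.2500, 0.1250, 0.1250, 0.1250, 0.2500, 0.1250]
t=1: π = [0.1339, 0.1964, 0.0893, 0.1696, 0.2232, 0.1875]
t=2: π = [0.1314, 0.2207, 0.0886, 0.1556, 0.2092, 0.1945]
t=3: π = [0.1296, 0.2319, 0.0902, 0.1511, 0.2026, 0.1946]
t=4: π = [0.1291, 0.2370, 0.0908, 0.1497, 0.1995, 0.1939]
t=5: π = [0.1289, 0.2394, 0.0911, 0.1492, 0.1980, 0.1935]
t=6: π = [0.1288, 0.2405, 0.0912, 0.1490, 0.1973, 0.1933]
t=7: π = [0.1287, 0.2410, 0.0913, 0.1489, 0.1969, 0.1932]
t=8: π = [0.1287, 0.2413, 0.0913, 0.1488, 0.1967, 0.1931]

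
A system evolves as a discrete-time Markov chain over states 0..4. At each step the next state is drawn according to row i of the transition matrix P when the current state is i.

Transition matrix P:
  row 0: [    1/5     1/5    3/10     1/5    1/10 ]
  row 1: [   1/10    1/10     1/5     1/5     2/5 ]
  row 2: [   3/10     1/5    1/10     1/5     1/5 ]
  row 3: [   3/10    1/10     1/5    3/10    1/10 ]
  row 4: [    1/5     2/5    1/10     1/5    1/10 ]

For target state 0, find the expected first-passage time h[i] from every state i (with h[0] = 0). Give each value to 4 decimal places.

h = [0.0000, 5.0059, 4.1538, 4.0000, 4.6864]

First-step conditioning: h[0] = 0; for i ≠ 0, h[i] = 1 + Σ_k P[i][k]·h[k].
  h[1] = 1 + 1/10·h[1] + 1/5·h[2] + 1/5·h[3] + 2/5·h[4]
  h[2] = 1 + 1/5·h[1] + 1/10·h[2] + 1/5·h[3] + 1/5·h[4]
  h[3] = 1 + 1/10·h[1] + 1/5·h[2] + 3/10·h[3] + 1/10·h[4]
  h[4] = 1 + 2/5·h[1] + 1/10·h[2] + 1/5·h[3] + 1/10·h[4]
Solving the 4×4 linear system over states ≠ 0 gives exactly h = [0, 846/169, 54/13, 4, 792/169] (h[0] = 0 is the target).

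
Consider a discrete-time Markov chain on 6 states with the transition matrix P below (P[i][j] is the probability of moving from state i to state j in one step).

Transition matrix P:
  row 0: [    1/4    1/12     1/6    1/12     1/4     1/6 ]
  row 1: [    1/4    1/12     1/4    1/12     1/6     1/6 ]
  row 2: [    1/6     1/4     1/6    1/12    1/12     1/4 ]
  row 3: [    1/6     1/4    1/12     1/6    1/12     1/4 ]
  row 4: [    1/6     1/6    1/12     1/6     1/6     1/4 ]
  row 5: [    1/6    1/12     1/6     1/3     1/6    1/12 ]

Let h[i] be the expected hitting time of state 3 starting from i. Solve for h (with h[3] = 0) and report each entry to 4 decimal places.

First-step conditioning: h[3] = 0; for i ≠ 3, h[i] = 1 + Σ_k P[i][k]·h[k].
  h[0] = 1 + 1/4·h[0] + 1/12·h[1] + 1/6·h[2] + 1/4·h[4] + 1/6·h[5]
  h[1] = 1 + 1/4·h[0] + 1/12·h[1] + 1/4·h[2] + 1/6·h[4] + 1/6·h[5]
  h[2] = 1 + 1/6·h[0] + 1/4·h[1] + 1/6·h[2] + 1/12·h[4] + 1/4·h[5]
  h[4] = 1 + 1/6·h[0] + 1/6·h[1] + 1/12·h[2] + 1/6·h[4] + 1/4·h[5]
  h[5] = 1 + 1/6·h[0] + 1/12·h[1] + 1/6·h[2] + 1/6·h[4] + 1/12·h[5]
Solving the 5×5 linear system over states ≠ 3 gives exactly h = [95892/13771, 96624/13771, 95720/13771, 0, 86936/13771, 74452/13771] (h[3] = 0 is the target).

h = [6.9633, 7.0165, 6.9508, 0.0000, 6.3130, 5.4064]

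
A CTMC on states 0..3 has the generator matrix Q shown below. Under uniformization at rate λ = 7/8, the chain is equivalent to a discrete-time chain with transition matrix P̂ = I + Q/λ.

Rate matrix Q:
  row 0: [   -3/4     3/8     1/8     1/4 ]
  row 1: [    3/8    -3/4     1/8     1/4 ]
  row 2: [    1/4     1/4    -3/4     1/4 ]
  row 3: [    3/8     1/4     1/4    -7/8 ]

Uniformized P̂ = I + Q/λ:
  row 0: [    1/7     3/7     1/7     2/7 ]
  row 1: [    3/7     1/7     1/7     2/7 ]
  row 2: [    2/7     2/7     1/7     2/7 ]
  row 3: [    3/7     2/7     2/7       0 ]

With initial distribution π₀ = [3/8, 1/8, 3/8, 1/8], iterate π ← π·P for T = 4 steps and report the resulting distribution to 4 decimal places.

t=0: π = [0.3750, 0.1250, 0.3750, 0.1250]
t=1: π = [0.2679, 0.3214, 0.1607, 0.2500]
t=2: π = [0.3291, 0.2781, 0.1786, 0.2143]
t=3: π = [0.3090, 0.2930, 0.1735, 0.2245]
t=4: π = [0.3155, 0.2880, 0.1749, 0.2216]

π = [0.3155, 0.2880, 0.1749, 0.2216]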